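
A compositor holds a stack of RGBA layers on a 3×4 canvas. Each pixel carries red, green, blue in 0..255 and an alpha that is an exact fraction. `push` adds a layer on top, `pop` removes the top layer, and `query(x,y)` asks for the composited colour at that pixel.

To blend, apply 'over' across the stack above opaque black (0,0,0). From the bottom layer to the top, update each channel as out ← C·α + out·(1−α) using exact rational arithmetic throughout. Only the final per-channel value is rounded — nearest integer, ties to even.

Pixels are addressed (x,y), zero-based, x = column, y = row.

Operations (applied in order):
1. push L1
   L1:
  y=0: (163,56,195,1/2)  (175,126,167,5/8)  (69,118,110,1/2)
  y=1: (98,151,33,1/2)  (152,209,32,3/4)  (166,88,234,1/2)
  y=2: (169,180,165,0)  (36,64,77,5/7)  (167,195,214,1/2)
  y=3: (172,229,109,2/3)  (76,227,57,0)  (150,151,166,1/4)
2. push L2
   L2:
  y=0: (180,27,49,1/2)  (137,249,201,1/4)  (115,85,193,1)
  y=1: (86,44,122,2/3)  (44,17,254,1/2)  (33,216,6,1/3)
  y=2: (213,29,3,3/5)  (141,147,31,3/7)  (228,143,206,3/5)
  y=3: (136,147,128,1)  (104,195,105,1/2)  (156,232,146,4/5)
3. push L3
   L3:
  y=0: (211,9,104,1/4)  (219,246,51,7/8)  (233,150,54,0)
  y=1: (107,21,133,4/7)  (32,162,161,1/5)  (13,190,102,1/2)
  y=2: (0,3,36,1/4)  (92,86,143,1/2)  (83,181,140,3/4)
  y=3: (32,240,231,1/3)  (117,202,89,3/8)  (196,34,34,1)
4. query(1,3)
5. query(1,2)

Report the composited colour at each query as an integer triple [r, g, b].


at x=1,y=3 over L1,L2,L3:
L1 α=0: [0, 0, 0]
L2 α=1/2: [52, 195/2, 105/2]
L3 α=3/8: [611/8, 2187/16, 1059/16]
→ [76, 137, 66]

at x=1,y=2 over L1,L2,L3:
+L1 (α=5/7) → [180/7, 320/7, 55]
+L2 (α=3/7) → [3681/49, 4367/49, 313/7]
+L3 (α=1/2) → [8189/98, 8581/98, 657/7]
= [84, 88, 94]


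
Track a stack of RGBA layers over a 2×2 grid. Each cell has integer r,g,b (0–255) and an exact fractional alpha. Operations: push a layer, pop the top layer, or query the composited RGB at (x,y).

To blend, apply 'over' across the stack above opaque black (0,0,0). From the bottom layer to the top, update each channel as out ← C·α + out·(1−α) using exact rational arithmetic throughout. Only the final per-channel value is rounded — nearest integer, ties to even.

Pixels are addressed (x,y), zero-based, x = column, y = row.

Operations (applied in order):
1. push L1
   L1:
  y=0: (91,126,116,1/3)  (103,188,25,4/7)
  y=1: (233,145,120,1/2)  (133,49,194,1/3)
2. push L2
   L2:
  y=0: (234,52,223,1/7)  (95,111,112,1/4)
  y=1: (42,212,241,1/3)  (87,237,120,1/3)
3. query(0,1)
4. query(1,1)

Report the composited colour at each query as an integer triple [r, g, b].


(0,1) stack=L1,L2; from [0,0,0]:
L1 α=1/2: [233/2, 145/2, 60]
L2 α=1/3: [275/3, 119, 361/3]
= [92, 119, 120]

(1,1) stack=L1,L2; from [0,0,0]:
L1 α=1/3: [133/3, 49/3, 194/3]
L2 α=1/3: [527/9, 809/9, 748/9]
= [59, 90, 83]


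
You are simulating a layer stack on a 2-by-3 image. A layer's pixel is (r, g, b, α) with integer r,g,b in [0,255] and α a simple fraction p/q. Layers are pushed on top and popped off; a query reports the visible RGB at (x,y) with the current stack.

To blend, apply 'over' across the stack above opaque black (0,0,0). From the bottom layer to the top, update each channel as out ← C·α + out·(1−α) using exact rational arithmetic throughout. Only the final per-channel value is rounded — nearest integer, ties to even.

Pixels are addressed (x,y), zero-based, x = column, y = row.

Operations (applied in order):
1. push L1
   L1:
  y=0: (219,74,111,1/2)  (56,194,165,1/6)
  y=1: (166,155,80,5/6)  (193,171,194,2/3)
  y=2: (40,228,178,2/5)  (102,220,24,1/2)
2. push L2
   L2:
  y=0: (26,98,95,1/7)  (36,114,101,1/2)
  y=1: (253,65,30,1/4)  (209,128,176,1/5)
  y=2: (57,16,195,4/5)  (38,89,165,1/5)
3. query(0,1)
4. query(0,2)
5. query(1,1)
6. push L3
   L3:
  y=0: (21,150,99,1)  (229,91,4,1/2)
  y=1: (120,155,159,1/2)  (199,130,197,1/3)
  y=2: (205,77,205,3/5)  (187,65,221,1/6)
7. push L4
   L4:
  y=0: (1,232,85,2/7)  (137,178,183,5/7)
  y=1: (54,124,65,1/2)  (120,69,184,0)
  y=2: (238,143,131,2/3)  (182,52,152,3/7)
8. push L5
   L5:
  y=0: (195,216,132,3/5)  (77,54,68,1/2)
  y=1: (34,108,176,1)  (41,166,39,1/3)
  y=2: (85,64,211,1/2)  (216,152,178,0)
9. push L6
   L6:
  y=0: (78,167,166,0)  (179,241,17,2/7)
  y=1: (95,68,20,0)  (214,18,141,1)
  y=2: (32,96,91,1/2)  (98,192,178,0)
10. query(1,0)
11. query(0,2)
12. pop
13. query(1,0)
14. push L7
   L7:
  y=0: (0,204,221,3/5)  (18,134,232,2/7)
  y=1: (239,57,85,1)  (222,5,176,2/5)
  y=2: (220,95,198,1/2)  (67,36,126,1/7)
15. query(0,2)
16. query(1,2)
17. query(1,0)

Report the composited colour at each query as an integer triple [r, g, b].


(0,1) stack=L1,L2; from [0,0,0]:
+L1 (α=5/6) → [415/3, 775/6, 200/3]
+L2 (α=1/4) → [167, 905/8, 115/2]
= [167, 113, 58]

(0,2) stack=L1,L2; from [0,0,0]:
+L1 (α=2/5) → [16, 456/5, 356/5]
+L2 (α=4/5) → [244/5, 776/25, 4256/25]
rounded: [49, 31, 170]

(1,1) stack=L1,L2; from [0,0,0]:
after L1 α=2/3: [386/3, 114, 388/3]
after L2 α=1/5: [2171/15, 584/5, 416/3]
rounded: [145, 117, 139]

at x=1,y=0 over L1,L2,L3,L4,L5,L6:
+L1 (α=1/6) → [28/3, 97/3, 55/2]
+L2 (α=1/2) → [68/3, 439/6, 257/4]
+L3 (α=1/2) → [755/6, 985/12, 273/8]
+L4 (α=5/7) → [2810/21, 6325/42, 3933/28]
+L5 (α=1/2) → [4427/42, 8593/84, 5837/56]
+L6 (α=2/7) → [37171/294, 83453/588, 31089/392]
= [126, 142, 79]

query (0,2) [L1,L2,L3,L4,L5,L6] — begin 0,0,0
after L1 α=2/5: [16, 456/5, 356/5]
after L2 α=4/5: [244/5, 776/25, 4256/25]
after L3 α=3/5: [3563/25, 7327/125, 23887/125]
after L4 α=2/3: [15463/75, 14359/125, 18879/125]
after L5 α=1/2: [10919/75, 22359/250, 22627/125]
after L6 α=1/2: [13319/150, 46359/500, 17001/125]
rounded: [89, 93, 136]

query (1,0) [L1,L2,L3,L4,L5] — begin 0,0,0
+L1 (α=1/6) → [28/3, 97/3, 55/2]
+L2 (α=1/2) → [68/3, 439/6, 257/4]
+L3 (α=1/2) → [755/6, 985/12, 273/8]
+L4 (α=5/7) → [2810/21, 6325/42, 3933/28]
+L5 (α=1/2) → [4427/42, 8593/84, 5837/56]
→ [105, 102, 104]

query (0,2) [L1,L2,L3,L4,L5,L7] — begin 0,0,0
after L1 α=2/5: [16, 456/5, 356/5]
after L2 α=4/5: [244/5, 776/25, 4256/25]
after L3 α=3/5: [3563/25, 7327/125, 23887/125]
after L4 α=2/3: [15463/75, 14359/125, 18879/125]
after L5 α=1/2: [10919/75, 22359/250, 22627/125]
after L7 α=1/2: [27419/150, 46109/500, 47377/250]
rounded: [183, 92, 190]

(1,2) stack=L1,L2,L3,L4,L5,L7; from [0,0,0]:
L1 α=1/2: [51, 110, 12]
L2 α=1/5: [242/5, 529/5, 213/5]
L3 α=1/6: [143/2, 99, 217/3]
L4 α=3/7: [832/7, 552/7, 2236/21]
L5 α=0: [832/7, 552/7, 2236/21]
L7 α=1/7: [5461/49, 3564/49, 5354/49]
= [111, 73, 109]

query (1,0) [L1,L2,L3,L4,L5,L7] — begin 0,0,0
after L1 α=1/6: [28/3, 97/3, 55/2]
after L2 α=1/2: [68/3, 439/6, 257/4]
after L3 α=1/2: [755/6, 985/12, 273/8]
after L4 α=5/7: [2810/21, 6325/42, 3933/28]
after L5 α=1/2: [4427/42, 8593/84, 5837/56]
after L7 α=2/7: [23647/294, 65477/588, 55169/392]
= [80, 111, 141]


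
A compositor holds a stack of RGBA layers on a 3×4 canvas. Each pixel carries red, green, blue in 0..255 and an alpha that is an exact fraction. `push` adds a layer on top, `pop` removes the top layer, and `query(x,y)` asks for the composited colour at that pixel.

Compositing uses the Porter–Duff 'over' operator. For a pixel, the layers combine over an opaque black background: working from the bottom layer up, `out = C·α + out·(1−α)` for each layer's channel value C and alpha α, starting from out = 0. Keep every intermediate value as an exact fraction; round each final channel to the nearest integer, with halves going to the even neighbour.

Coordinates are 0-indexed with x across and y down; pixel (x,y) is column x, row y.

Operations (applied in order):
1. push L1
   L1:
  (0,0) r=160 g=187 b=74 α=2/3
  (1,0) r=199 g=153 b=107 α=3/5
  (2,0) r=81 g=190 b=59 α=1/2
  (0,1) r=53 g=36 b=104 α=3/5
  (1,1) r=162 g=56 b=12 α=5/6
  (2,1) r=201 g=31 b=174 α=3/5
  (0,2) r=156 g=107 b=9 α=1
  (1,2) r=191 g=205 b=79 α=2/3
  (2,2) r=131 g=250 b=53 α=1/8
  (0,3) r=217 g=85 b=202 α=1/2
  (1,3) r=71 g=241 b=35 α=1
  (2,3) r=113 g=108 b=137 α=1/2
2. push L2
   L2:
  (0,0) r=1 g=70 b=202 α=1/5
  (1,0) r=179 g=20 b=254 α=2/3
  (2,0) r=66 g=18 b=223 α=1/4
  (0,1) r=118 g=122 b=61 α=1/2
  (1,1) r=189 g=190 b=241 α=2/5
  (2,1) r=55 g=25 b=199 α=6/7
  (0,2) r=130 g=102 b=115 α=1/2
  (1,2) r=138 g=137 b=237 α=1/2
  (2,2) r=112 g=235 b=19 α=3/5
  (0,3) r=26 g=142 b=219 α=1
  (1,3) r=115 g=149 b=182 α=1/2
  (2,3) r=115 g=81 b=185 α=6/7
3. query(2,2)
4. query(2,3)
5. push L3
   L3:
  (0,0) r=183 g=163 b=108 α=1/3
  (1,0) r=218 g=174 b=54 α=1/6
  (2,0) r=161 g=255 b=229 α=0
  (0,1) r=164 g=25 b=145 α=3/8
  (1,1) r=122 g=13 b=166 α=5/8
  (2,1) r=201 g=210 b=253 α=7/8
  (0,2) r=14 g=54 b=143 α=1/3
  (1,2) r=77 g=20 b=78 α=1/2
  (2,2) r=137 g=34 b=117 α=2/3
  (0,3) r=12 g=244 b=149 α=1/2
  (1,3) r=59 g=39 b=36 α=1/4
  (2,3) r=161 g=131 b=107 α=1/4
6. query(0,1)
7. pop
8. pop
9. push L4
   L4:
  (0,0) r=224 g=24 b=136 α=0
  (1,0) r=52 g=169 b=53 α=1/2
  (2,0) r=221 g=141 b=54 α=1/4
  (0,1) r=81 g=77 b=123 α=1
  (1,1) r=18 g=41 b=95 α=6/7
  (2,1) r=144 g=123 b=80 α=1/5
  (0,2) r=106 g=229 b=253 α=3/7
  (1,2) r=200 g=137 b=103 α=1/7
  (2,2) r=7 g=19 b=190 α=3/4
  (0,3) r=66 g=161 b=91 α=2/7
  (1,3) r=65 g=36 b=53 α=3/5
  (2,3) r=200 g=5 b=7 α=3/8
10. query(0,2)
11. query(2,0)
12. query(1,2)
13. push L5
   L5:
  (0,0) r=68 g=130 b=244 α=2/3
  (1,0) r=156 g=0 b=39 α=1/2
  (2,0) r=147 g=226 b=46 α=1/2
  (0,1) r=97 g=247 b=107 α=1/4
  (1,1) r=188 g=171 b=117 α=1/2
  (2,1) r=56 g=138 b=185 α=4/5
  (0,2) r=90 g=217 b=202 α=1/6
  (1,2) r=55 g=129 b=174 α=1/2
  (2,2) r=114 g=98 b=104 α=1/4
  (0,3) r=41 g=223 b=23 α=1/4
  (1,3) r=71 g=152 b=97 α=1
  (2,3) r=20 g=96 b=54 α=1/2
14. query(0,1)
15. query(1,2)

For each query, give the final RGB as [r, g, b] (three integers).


at x=2,y=2 over L1,L2:
+L1 (α=1/8) → [131/8, 125/4, 53/8]
+L2 (α=3/5) → [295/4, 307/2, 281/20]
= [74, 154, 14]

(2,3) stack=L1,L2; from [0,0,0]:
+L1 (α=1/2) → [113/2, 54, 137/2]
+L2 (α=6/7) → [1493/14, 540/7, 2357/14]
rounded: [107, 77, 168]

query (0,1) [L1,L2,L3] — begin 0,0,0
after L1 α=3/5: [159/5, 108/5, 312/5]
after L2 α=1/2: [749/10, 359/5, 617/10]
after L3 α=3/8: [1733/16, 217/4, 1487/16]
= [108, 54, 93]

(0,2) stack=L1,L4; from [0,0,0]:
after L1 α=1: [156, 107, 9]
after L4 α=3/7: [942/7, 1115/7, 795/7]
rounded: [135, 159, 114]

query (2,0) [L1,L4] — begin 0,0,0
L1 α=1/2: [81/2, 95, 59/2]
L4 α=1/4: [685/8, 213/2, 285/8]
rounded: [86, 106, 36]

(1,2) stack=L1,L4; from [0,0,0]:
after L1 α=2/3: [382/3, 410/3, 158/3]
after L4 α=1/7: [964/7, 957/7, 419/7]
→ [138, 137, 60]

query (0,1) [L1,L4,L5] — begin 0,0,0
L1 α=3/5: [159/5, 108/5, 312/5]
L4 α=1: [81, 77, 123]
L5 α=1/4: [85, 239/2, 119]
= [85, 120, 119]

(1,2) stack=L1,L4,L5; from [0,0,0]:
+L1 (α=2/3) → [382/3, 410/3, 158/3]
+L4 (α=1/7) → [964/7, 957/7, 419/7]
+L5 (α=1/2) → [1349/14, 930/7, 1637/14]
rounded: [96, 133, 117]


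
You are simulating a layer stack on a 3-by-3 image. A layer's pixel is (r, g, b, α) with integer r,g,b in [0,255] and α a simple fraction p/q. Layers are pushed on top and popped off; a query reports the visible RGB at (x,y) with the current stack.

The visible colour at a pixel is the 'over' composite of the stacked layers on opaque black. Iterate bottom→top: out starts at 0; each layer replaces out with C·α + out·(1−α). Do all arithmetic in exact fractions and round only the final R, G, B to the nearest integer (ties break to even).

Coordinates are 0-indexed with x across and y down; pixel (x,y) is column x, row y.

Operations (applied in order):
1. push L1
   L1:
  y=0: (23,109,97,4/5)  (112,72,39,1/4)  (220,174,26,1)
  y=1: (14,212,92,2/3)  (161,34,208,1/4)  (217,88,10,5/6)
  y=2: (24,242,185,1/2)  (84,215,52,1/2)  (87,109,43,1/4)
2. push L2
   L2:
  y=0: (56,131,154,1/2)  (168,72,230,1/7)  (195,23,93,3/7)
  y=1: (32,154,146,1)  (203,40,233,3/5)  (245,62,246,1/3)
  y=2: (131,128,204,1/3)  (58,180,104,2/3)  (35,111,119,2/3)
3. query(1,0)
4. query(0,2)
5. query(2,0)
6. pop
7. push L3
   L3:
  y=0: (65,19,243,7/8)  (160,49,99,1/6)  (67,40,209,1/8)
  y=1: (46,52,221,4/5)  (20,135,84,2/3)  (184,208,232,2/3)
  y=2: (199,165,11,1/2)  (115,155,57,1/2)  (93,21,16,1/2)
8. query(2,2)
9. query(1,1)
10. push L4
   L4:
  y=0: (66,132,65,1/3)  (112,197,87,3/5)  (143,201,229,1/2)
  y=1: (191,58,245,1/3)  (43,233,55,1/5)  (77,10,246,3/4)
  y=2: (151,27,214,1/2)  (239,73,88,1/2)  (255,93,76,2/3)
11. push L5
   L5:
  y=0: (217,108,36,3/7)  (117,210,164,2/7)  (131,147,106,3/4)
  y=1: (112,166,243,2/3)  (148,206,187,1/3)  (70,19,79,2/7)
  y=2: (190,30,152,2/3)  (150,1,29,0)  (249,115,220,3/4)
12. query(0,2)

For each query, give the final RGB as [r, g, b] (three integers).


query (1,0) [L1,L2] — begin 0,0,0
L1 α=1/4: [28, 18, 39/4]
L2 α=1/7: [48, 180/7, 577/14]
= [48, 26, 41]

query (0,2) [L1,L2] — begin 0,0,0
after L1 α=1/2: [12, 121, 185/2]
after L2 α=1/3: [155/3, 370/3, 389/3]
= [52, 123, 130]

(2,0) stack=L1,L2; from [0,0,0]:
L1 α=1: [220, 174, 26]
L2 α=3/7: [1465/7, 765/7, 383/7]
→ [209, 109, 55]

at x=2,y=2 over L1,L3:
L1 α=1/4: [87/4, 109/4, 43/4]
L3 α=1/2: [459/8, 193/8, 107/8]
= [57, 24, 13]

at x=1,y=1 over L1,L3:
L1 α=1/4: [161/4, 17/2, 52]
L3 α=2/3: [107/4, 557/6, 220/3]
rounded: [27, 93, 73]

query (0,2) [L1,L3,L4,L5] — begin 0,0,0
L1 α=1/2: [12, 121, 185/2]
L3 α=1/2: [211/2, 143, 207/4]
L4 α=1/2: [513/4, 85, 1063/8]
L5 α=2/3: [2033/12, 145/3, 1165/8]
rounded: [169, 48, 146]


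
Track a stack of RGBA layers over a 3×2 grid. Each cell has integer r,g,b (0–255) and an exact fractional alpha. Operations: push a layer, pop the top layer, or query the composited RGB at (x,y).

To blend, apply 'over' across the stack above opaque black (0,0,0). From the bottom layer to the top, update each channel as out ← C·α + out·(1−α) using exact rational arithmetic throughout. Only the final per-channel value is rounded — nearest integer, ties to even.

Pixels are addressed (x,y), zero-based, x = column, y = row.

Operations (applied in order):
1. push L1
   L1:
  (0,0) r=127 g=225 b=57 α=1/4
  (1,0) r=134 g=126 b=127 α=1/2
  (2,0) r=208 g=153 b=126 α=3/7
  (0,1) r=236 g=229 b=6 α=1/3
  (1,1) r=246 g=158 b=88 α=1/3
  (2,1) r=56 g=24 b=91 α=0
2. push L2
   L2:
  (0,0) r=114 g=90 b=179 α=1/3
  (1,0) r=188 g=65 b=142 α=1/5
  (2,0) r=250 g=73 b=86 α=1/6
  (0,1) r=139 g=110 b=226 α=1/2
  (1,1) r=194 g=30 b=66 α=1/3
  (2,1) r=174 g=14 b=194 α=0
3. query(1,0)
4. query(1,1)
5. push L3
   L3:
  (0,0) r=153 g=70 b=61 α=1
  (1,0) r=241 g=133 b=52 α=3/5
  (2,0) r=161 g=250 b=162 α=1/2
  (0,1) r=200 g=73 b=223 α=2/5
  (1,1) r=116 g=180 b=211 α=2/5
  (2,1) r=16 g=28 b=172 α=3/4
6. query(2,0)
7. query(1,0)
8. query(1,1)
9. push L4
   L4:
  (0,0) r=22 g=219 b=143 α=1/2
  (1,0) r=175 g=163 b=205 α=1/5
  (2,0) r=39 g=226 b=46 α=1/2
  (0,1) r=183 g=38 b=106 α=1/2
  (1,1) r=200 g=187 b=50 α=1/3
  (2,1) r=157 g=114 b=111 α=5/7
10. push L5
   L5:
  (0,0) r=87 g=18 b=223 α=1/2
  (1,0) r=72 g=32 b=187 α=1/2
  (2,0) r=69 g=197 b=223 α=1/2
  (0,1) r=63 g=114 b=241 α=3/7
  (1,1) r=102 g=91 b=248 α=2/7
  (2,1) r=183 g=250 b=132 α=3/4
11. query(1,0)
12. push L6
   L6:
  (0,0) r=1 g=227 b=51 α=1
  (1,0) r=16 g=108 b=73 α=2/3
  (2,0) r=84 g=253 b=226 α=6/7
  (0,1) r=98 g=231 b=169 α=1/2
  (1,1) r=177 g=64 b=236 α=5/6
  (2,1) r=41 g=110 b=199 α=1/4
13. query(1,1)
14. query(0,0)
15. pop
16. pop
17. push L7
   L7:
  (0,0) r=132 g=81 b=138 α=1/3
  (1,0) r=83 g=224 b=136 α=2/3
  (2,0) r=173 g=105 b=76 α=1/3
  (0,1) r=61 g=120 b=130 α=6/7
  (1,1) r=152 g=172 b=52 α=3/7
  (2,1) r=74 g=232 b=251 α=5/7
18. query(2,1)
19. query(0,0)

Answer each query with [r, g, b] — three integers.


(1,0) stack=L1,L2; from [0,0,0]:
+L1 (α=1/2) → [67, 63, 127/2]
+L2 (α=1/5) → [456/5, 317/5, 396/5]
= [91, 63, 79]

(1,1) stack=L1,L2; from [0,0,0]:
L1 α=1/3: [82, 158/3, 88/3]
L2 α=1/3: [358/3, 406/9, 374/9]
rounded: [119, 45, 42]

query (2,0) [L1,L2,L3] — begin 0,0,0
after L1 α=3/7: [624/7, 459/7, 54]
after L2 α=1/6: [2435/21, 1403/21, 178/3]
after L3 α=1/2: [2908/21, 6653/42, 332/3]
rounded: [138, 158, 111]

(1,0) stack=L1,L2,L3; from [0,0,0]:
+L1 (α=1/2) → [67, 63, 127/2]
+L2 (α=1/5) → [456/5, 317/5, 396/5]
+L3 (α=3/5) → [4527/25, 2629/25, 1572/25]
= [181, 105, 63]

at x=1,y=1 over L1,L2,L3:
after L1 α=1/3: [82, 158/3, 88/3]
after L2 α=1/3: [358/3, 406/9, 374/9]
after L3 α=2/5: [118, 1486/15, 328/3]
rounded: [118, 99, 109]

at x=1,y=0 over L1,L2,L3,L4,L5:
after L1 α=1/2: [67, 63, 127/2]
after L2 α=1/5: [456/5, 317/5, 396/5]
after L3 α=3/5: [4527/25, 2629/25, 1572/25]
after L4 α=1/5: [22483/125, 14591/125, 11413/125]
after L5 α=1/2: [31483/250, 18591/250, 17394/125]
= [126, 74, 139]

at x=1,y=1 over L1,L2,L3,L4,L5,L6:
L1 α=1/3: [82, 158/3, 88/3]
L2 α=1/3: [358/3, 406/9, 374/9]
L3 α=2/5: [118, 1486/15, 328/3]
L4 α=1/3: [436/3, 5777/45, 806/9]
L5 α=2/7: [2792/21, 7415/63, 8494/63]
L6 α=5/6: [21377/126, 27575/378, 41417/189]
= [170, 73, 219]

at x=0,y=0 over L1,L2,L3,L4,L5,L6:
after L1 α=1/4: [127/4, 225/4, 57/4]
after L2 α=1/3: [355/6, 135/2, 415/6]
after L3 α=1: [153, 70, 61]
after L4 α=1/2: [175/2, 289/2, 102]
after L5 α=1/2: [349/4, 325/4, 325/2]
after L6 α=1: [1, 227, 51]
→ [1, 227, 51]

query (2,1) [L1,L2,L3,L4,L7] — begin 0,0,0
+L1 (α=0) → [0, 0, 0]
+L2 (α=0) → [0, 0, 0]
+L3 (α=3/4) → [12, 21, 129]
+L4 (α=5/7) → [809/7, 612/7, 813/7]
+L7 (α=5/7) → [4208/49, 9344/49, 10411/49]
→ [86, 191, 212]

(0,0) stack=L1,L2,L3,L4,L7; from [0,0,0]:
after L1 α=1/4: [127/4, 225/4, 57/4]
after L2 α=1/3: [355/6, 135/2, 415/6]
after L3 α=1: [153, 70, 61]
after L4 α=1/2: [175/2, 289/2, 102]
after L7 α=1/3: [307/3, 370/3, 114]
rounded: [102, 123, 114]


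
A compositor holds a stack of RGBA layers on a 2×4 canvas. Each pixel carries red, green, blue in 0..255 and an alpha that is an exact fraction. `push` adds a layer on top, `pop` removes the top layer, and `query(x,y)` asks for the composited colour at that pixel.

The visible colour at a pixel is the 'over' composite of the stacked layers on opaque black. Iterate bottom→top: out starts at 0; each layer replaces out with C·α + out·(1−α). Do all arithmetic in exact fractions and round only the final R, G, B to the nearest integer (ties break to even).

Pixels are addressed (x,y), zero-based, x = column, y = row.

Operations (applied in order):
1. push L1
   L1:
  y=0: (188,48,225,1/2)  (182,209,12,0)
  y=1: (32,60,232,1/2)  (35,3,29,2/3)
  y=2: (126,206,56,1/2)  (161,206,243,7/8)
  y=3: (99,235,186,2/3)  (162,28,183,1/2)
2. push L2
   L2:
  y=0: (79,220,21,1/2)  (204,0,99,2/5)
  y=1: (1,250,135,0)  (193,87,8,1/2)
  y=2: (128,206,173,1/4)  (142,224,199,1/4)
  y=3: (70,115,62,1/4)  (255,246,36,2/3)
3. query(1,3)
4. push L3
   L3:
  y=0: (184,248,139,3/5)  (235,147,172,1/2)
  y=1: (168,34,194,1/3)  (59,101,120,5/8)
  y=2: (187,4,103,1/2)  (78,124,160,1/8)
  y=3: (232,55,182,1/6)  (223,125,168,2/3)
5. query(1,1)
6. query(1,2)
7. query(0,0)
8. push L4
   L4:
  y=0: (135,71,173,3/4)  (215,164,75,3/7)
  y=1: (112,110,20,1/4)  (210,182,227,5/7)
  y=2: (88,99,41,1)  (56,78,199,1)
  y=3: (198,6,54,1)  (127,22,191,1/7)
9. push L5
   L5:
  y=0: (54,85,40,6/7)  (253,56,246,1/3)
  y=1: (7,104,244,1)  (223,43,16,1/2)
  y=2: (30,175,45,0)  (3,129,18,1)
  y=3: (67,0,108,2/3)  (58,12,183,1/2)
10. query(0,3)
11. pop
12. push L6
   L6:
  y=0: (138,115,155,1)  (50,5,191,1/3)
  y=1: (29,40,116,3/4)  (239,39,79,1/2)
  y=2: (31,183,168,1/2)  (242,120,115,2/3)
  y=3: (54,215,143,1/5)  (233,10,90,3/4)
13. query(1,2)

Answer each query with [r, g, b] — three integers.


at x=1,y=3 over L1,L2:
+L1 (α=1/2) → [81, 14, 183/2]
+L2 (α=2/3) → [197, 506/3, 109/2]
rounded: [197, 169, 54]

at x=1,y=1 over L1,L2,L3:
after L1 α=2/3: [70/3, 2, 58/3]
after L2 α=1/2: [649/6, 89/2, 41/3]
after L3 α=5/8: [1239/16, 1277/16, 641/8]
= [77, 80, 80]

(1,2) stack=L1,L2,L3; from [0,0,0]:
+L1 (α=7/8) → [1127/8, 721/4, 1701/8]
+L2 (α=1/4) → [4517/32, 3059/16, 6695/32]
+L3 (α=1/8) → [34115/256, 23397/128, 51985/256]
rounded: [133, 183, 203]

at x=0,y=0 over L1,L2,L3:
after L1 α=1/2: [94, 24, 225/2]
after L2 α=1/2: [173/2, 122, 267/4]
after L3 α=3/5: [145, 988/5, 1101/10]
= [145, 198, 110]

query (0,3) [L1,L2,L3,L4,L5] — begin 0,0,0
L1 α=2/3: [66, 470/3, 124]
L2 α=1/4: [67, 585/4, 217/2]
L3 α=1/6: [189/2, 3145/24, 483/4]
L4 α=1: [198, 6, 54]
L5 α=2/3: [332/3, 2, 90]
rounded: [111, 2, 90]

(1,2) stack=L1,L2,L3,L4,L6; from [0,0,0]:
after L1 α=7/8: [1127/8, 721/4, 1701/8]
after L2 α=1/4: [4517/32, 3059/16, 6695/32]
after L3 α=1/8: [34115/256, 23397/128, 51985/256]
after L4 α=1: [56, 78, 199]
after L6 α=2/3: [180, 106, 143]
→ [180, 106, 143]


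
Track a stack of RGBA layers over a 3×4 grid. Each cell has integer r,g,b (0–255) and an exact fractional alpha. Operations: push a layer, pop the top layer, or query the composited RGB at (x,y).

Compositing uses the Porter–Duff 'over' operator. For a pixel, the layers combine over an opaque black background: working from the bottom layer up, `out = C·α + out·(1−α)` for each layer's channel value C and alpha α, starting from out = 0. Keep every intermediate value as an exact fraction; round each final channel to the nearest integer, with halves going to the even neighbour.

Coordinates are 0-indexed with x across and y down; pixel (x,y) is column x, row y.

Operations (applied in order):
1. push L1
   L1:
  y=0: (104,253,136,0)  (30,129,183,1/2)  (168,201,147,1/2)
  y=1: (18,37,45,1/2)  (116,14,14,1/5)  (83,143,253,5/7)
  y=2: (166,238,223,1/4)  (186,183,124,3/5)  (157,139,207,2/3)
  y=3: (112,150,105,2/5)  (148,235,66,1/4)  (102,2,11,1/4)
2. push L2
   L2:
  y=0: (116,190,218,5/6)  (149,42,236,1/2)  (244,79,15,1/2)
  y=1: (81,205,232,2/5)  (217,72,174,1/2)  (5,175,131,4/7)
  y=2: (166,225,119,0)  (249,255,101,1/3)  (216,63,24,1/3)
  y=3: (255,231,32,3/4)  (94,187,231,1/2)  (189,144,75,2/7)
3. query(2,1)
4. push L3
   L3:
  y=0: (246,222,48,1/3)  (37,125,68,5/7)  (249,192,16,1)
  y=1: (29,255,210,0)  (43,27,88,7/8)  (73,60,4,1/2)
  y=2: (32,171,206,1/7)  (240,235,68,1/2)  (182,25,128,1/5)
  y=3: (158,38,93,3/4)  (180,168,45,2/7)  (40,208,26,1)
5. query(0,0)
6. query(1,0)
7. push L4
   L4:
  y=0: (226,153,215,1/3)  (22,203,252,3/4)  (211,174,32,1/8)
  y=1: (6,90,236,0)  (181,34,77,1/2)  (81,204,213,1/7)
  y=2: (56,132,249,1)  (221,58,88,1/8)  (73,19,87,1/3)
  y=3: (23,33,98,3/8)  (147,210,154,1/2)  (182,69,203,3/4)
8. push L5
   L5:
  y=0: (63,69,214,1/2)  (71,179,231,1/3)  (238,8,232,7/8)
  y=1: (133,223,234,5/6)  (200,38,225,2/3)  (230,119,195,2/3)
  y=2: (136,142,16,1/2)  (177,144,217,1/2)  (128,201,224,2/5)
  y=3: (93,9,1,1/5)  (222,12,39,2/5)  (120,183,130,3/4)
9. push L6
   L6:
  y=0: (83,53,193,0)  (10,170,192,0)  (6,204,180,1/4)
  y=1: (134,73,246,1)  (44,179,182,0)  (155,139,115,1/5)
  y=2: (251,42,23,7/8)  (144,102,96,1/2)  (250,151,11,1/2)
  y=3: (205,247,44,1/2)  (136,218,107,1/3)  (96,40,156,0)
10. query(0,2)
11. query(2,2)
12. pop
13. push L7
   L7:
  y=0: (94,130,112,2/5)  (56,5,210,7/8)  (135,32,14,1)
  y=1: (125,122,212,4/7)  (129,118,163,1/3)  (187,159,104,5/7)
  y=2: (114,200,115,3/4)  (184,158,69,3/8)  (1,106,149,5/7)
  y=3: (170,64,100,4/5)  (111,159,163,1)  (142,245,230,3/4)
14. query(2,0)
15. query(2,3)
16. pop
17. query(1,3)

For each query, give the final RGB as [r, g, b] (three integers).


at x=2,y=1 over L1,L2:
after L1 α=5/7: [415/7, 715/7, 1265/7]
after L2 α=4/7: [1385/49, 7045/49, 7463/49]
→ [28, 144, 152]

query (0,0) [L1,L2,L3] — begin 0,0,0
after L1 α=0: [0, 0, 0]
after L2 α=5/6: [290/3, 475/3, 545/3]
after L3 α=1/3: [1318/9, 1616/9, 1234/9]
= [146, 180, 137]

(1,0) stack=L1,L2,L3; from [0,0,0]:
+L1 (α=1/2) → [15, 129/2, 183/2]
+L2 (α=1/2) → [82, 213/4, 655/4]
+L3 (α=5/7) → [349/7, 209/2, 1335/14]
rounded: [50, 104, 95]

query (0,2) [L1,L2,L3,L4,L5,L6] — begin 0,0,0
+L1 (α=1/4) → [83/2, 119/2, 223/4]
+L2 (α=0) → [83/2, 119/2, 223/4]
+L3 (α=1/7) → [281/7, 528/7, 1081/14]
+L4 (α=1) → [56, 132, 249]
+L5 (α=1/2) → [96, 137, 265/2]
+L6 (α=7/8) → [1853/8, 431/8, 587/16]
→ [232, 54, 37]

(2,2) stack=L1,L2,L3,L4,L5,L6; from [0,0,0]:
after L1 α=2/3: [314/3, 278/3, 138]
after L2 α=1/3: [1276/9, 745/9, 100]
after L3 α=1/5: [6742/45, 641/9, 528/5]
after L4 α=1/3: [16769/135, 1453/27, 497/5]
after L5 α=2/5: [28289/225, 5071/45, 3731/25]
after L6 α=1/2: [84539/450, 5933/45, 2003/25]
→ [188, 132, 80]

at x=2,y=0 over L1,L2,L3,L4,L5,L7:
L1 α=1/2: [84, 201/2, 147/2]
L2 α=1/2: [164, 359/4, 177/4]
L3 α=1: [249, 192, 16]
L4 α=1/8: [977/4, 759/4, 18]
L5 α=7/8: [7641/32, 983/32, 821/4]
L7 α=1: [135, 32, 14]
= [135, 32, 14]

at x=2,y=3 over L1,L2,L3,L4,L5,L7:
L1 α=1/4: [51/2, 1/2, 11/4]
L2 α=2/7: [1011/14, 83/2, 655/28]
L3 α=1: [40, 208, 26]
L4 α=3/4: [293/2, 415/4, 635/4]
L5 α=3/4: [1013/8, 2611/16, 2195/16]
L7 α=3/4: [4421/32, 14371/64, 13235/64]
= [138, 225, 207]

query (1,3) [L1,L2,L3,L4,L5] — begin 0,0,0
+L1 (α=1/4) → [37, 235/4, 33/2]
+L2 (α=1/2) → [131/2, 983/8, 495/4]
+L3 (α=2/7) → [1375/14, 7603/56, 405/4]
+L4 (α=1/2) → [3433/28, 19363/112, 1021/8]
+L5 (α=2/5) → [22731/140, 60777/560, 3687/40]
rounded: [162, 109, 92]


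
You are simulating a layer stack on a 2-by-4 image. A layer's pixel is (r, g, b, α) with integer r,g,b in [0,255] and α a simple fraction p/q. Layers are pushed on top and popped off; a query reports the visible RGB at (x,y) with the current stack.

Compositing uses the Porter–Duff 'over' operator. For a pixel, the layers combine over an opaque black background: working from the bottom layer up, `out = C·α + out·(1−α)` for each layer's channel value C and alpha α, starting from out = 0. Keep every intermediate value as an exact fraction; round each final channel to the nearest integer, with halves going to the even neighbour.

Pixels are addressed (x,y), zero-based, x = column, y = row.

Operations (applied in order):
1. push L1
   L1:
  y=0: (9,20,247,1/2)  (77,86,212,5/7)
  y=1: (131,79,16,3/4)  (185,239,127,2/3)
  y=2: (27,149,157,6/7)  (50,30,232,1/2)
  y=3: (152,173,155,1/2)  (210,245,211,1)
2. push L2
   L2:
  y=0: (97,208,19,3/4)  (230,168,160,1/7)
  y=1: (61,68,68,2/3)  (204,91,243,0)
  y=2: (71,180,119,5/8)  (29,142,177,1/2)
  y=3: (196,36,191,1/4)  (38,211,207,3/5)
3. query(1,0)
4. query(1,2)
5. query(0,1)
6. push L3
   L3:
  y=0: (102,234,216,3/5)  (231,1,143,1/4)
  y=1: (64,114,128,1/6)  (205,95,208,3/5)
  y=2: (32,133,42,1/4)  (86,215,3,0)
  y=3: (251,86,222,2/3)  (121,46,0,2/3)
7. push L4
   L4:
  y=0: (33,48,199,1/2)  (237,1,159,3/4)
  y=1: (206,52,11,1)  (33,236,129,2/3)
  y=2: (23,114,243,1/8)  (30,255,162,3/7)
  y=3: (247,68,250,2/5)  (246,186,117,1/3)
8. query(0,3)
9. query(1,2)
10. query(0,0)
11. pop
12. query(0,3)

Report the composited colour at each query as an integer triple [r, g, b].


query (1,0) [L1,L2] — begin 0,0,0
L1 α=5/7: [55, 430/7, 1060/7]
L2 α=1/7: [80, 3756/49, 7480/49]
= [80, 77, 153]

at x=1,y=2 over L1,L2:
after L1 α=1/2: [25, 15, 116]
after L2 α=1/2: [27, 157/2, 293/2]
= [27, 78, 146]

query (0,1) [L1,L2] — begin 0,0,0
after L1 α=3/4: [393/4, 237/4, 12]
after L2 α=2/3: [881/12, 781/12, 148/3]
rounded: [73, 65, 49]

at x=0,y=3 over L1,L2,L3,L4:
after L1 α=1/2: [76, 173/2, 155/2]
after L2 α=1/4: [106, 591/8, 847/8]
after L3 α=2/3: [608/3, 1967/24, 4399/24]
after L4 α=2/5: [1102/5, 611/8, 8399/40]
= [220, 76, 210]

query (1,2) [L1,L2,L3,L4] — begin 0,0,0
after L1 α=1/2: [25, 15, 116]
after L2 α=1/2: [27, 157/2, 293/2]
after L3 α=0: [27, 157/2, 293/2]
after L4 α=3/7: [198/7, 1079/7, 1072/7]
rounded: [28, 154, 153]

at x=0,y=0 over L1,L2,L3,L4:
L1 α=1/2: [9/2, 10, 247/2]
L2 α=3/4: [591/8, 317/2, 361/8]
L3 α=3/5: [363/4, 1019/5, 2953/20]
L4 α=1/2: [495/8, 1259/10, 6933/40]
→ [62, 126, 173]

at x=0,y=3 over L1,L2,L3:
after L1 α=1/2: [76, 173/2, 155/2]
after L2 α=1/4: [106, 591/8, 847/8]
after L3 α=2/3: [608/3, 1967/24, 4399/24]
= [203, 82, 183]


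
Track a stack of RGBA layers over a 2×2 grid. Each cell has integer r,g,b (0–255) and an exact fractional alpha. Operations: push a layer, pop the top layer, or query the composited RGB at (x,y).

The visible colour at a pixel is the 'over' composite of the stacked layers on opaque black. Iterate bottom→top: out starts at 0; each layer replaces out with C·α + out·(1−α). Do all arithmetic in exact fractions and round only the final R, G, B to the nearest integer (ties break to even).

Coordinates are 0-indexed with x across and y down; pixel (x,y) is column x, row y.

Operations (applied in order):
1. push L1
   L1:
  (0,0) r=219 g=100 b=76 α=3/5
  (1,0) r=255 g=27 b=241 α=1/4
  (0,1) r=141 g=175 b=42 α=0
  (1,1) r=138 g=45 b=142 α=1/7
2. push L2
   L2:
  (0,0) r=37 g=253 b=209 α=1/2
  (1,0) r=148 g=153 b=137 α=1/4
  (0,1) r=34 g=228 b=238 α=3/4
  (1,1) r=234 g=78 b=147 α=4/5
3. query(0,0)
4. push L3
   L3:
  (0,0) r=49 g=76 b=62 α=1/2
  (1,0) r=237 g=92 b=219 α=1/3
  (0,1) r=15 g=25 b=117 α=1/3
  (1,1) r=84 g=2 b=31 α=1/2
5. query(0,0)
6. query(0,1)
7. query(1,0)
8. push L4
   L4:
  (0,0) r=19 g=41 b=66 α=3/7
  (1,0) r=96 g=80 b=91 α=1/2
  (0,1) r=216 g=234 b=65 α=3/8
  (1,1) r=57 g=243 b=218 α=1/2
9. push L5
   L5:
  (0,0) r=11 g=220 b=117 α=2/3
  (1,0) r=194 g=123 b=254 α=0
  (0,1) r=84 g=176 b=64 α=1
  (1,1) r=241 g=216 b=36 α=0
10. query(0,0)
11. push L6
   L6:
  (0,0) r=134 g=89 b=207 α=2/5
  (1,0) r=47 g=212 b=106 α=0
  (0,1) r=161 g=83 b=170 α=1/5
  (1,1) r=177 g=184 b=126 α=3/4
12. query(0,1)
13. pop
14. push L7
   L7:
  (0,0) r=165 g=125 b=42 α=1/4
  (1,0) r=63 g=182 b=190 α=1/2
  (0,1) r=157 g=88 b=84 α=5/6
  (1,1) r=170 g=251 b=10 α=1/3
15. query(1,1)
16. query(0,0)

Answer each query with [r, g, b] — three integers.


query (0,0) [L1,L2] — begin 0,0,0
L1 α=3/5: [657/5, 60, 228/5]
L2 α=1/2: [421/5, 313/2, 1273/10]
rounded: [84, 156, 127]

query (0,0) [L1,L2,L3] — begin 0,0,0
L1 α=3/5: [657/5, 60, 228/5]
L2 α=1/2: [421/5, 313/2, 1273/10]
L3 α=1/2: [333/5, 465/4, 1893/20]
rounded: [67, 116, 95]

(0,1) stack=L1,L2,L3; from [0,0,0]:
+L1 (α=0) → [0, 0, 0]
+L2 (α=3/4) → [51/2, 171, 357/2]
+L3 (α=1/3) → [22, 367/3, 158]
rounded: [22, 122, 158]

query (1,0) [L1,L2,L3] — begin 0,0,0
after L1 α=1/4: [255/4, 27/4, 241/4]
after L2 α=1/4: [1357/16, 693/16, 1271/16]
after L3 α=1/3: [3253/24, 1429/24, 3023/24]
rounded: [136, 60, 126]

(0,0) stack=L1,L2,L3,L4,L5; from [0,0,0]:
L1 α=3/5: [657/5, 60, 228/5]
L2 α=1/2: [421/5, 313/2, 1273/10]
L3 α=1/2: [333/5, 465/4, 1893/20]
L4 α=3/7: [231/5, 84, 2883/35]
L5 α=2/3: [341/15, 524/3, 3691/35]
rounded: [23, 175, 105]

(0,1) stack=L1,L2,L3,L4,L5,L6; from [0,0,0]:
after L1 α=0: [0, 0, 0]
after L2 α=3/4: [51/2, 171, 357/2]
after L3 α=1/3: [22, 367/3, 158]
after L4 α=3/8: [379/4, 3941/24, 985/8]
after L5 α=1: [84, 176, 64]
after L6 α=1/5: [497/5, 787/5, 426/5]
→ [99, 157, 85]

at x=1,y=1 over L1,L2,L3,L4,L5,L7:
after L1 α=1/7: [138/7, 45/7, 142/7]
after L2 α=4/5: [1338/7, 2229/35, 4258/35]
after L3 α=1/2: [963/7, 2299/70, 5343/70]
after L4 α=1/2: [681/7, 19309/140, 20603/140]
after L5 α=0: [681/7, 19309/140, 20603/140]
after L7 α=1/3: [2552/21, 12293/70, 7101/70]
= [122, 176, 101]

(0,0) stack=L1,L2,L3,L4,L5,L7; from [0,0,0]:
+L1 (α=3/5) → [657/5, 60, 228/5]
+L2 (α=1/2) → [421/5, 313/2, 1273/10]
+L3 (α=1/2) → [333/5, 465/4, 1893/20]
+L4 (α=3/7) → [231/5, 84, 2883/35]
+L5 (α=2/3) → [341/15, 524/3, 3691/35]
+L7 (α=1/4) → [583/10, 649/4, 12543/140]
→ [58, 162, 90]


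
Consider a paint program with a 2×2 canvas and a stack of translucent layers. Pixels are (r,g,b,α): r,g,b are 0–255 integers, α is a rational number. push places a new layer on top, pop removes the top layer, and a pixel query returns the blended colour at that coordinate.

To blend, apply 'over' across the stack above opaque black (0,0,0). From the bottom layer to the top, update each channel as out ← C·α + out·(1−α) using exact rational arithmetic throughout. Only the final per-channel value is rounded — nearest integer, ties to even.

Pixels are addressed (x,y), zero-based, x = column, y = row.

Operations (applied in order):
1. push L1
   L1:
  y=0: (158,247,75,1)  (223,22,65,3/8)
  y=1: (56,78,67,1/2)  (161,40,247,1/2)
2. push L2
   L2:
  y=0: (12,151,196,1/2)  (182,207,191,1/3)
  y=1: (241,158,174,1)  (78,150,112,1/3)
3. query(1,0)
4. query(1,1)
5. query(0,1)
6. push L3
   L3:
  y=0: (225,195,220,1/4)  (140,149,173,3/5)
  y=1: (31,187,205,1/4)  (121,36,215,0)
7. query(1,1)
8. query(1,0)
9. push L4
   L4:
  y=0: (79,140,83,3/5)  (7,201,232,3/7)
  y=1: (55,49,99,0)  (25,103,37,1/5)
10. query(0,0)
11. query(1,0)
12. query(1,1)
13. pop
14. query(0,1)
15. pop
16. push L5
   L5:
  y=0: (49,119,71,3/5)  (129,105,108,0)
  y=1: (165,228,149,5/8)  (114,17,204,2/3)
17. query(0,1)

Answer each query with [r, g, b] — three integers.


(1,0) stack=L1,L2; from [0,0,0]:
L1 α=3/8: [669/8, 33/4, 195/8]
L2 α=1/3: [1397/12, 149/2, 959/12]
= [116, 74, 80]

at x=1,y=1 over L1,L2:
L1 α=1/2: [161/2, 20, 247/2]
L2 α=1/3: [239/3, 190/3, 359/3]
rounded: [80, 63, 120]

(0,1) stack=L1,L2; from [0,0,0]:
L1 α=1/2: [28, 39, 67/2]
L2 α=1: [241, 158, 174]
rounded: [241, 158, 174]

at x=1,y=1 over L1,L2,L3:
L1 α=1/2: [161/2, 20, 247/2]
L2 α=1/3: [239/3, 190/3, 359/3]
L3 α=0: [239/3, 190/3, 359/3]
→ [80, 63, 120]

(1,0) stack=L1,L2,L3; from [0,0,0]:
after L1 α=3/8: [669/8, 33/4, 195/8]
after L2 α=1/3: [1397/12, 149/2, 959/12]
after L3 α=3/5: [3917/30, 596/5, 4073/30]
rounded: [131, 119, 136]

at x=0,y=0 over L1,L2,L3,L4:
after L1 α=1: [158, 247, 75]
after L2 α=1/2: [85, 199, 271/2]
after L3 α=1/4: [120, 198, 1253/8]
after L4 α=3/5: [477/5, 816/5, 2249/20]
rounded: [95, 163, 112]

(1,0) stack=L1,L2,L3,L4; from [0,0,0]:
L1 α=3/8: [669/8, 33/4, 195/8]
L2 α=1/3: [1397/12, 149/2, 959/12]
L3 α=3/5: [3917/30, 596/5, 4073/30]
L4 α=3/7: [8149/105, 5399/35, 18586/105]
= [78, 154, 177]

at x=1,y=1 over L1,L2,L3,L4:
L1 α=1/2: [161/2, 20, 247/2]
L2 α=1/3: [239/3, 190/3, 359/3]
L3 α=0: [239/3, 190/3, 359/3]
L4 α=1/5: [1031/15, 1069/15, 1547/15]
rounded: [69, 71, 103]

at x=0,y=1 over L1,L2,L3:
+L1 (α=1/2) → [28, 39, 67/2]
+L2 (α=1) → [241, 158, 174]
+L3 (α=1/4) → [377/2, 661/4, 727/4]
rounded: [188, 165, 182]

query (0,1) [L1,L2,L5] — begin 0,0,0
after L1 α=1/2: [28, 39, 67/2]
after L2 α=1: [241, 158, 174]
after L5 α=5/8: [387/2, 807/4, 1267/8]
rounded: [194, 202, 158]


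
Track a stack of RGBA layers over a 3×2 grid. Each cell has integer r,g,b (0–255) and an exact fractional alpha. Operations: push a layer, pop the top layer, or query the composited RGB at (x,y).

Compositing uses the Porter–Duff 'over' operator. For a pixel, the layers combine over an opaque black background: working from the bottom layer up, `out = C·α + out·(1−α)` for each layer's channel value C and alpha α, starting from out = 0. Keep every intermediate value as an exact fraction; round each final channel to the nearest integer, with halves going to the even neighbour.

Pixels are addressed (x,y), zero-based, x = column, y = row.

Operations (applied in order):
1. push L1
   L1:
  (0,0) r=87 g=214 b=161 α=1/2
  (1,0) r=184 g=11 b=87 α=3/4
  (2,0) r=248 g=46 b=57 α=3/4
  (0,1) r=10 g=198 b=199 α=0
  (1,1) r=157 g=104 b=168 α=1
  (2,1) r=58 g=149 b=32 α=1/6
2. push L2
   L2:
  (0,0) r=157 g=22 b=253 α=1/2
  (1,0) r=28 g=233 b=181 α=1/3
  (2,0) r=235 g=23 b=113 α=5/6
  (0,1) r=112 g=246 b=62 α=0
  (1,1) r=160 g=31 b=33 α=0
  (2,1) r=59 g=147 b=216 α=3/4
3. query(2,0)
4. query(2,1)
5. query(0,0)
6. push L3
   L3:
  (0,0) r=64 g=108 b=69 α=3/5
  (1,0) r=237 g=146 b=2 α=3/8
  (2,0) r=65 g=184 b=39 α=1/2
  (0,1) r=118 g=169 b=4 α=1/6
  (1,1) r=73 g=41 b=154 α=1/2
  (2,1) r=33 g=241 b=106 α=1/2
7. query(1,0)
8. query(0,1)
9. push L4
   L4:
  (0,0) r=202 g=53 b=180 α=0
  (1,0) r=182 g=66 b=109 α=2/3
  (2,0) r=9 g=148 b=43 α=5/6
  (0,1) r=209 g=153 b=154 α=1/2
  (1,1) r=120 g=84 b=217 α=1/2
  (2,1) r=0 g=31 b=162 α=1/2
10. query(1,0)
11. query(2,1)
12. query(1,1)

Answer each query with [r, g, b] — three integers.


(2,0) stack=L1,L2; from [0,0,0]:
L1 α=3/4: [186, 69/2, 171/4]
L2 α=5/6: [1361/6, 299/12, 2431/24]
→ [227, 25, 101]

(2,1) stack=L1,L2; from [0,0,0]:
after L1 α=1/6: [29/3, 149/6, 16/3]
after L2 α=3/4: [140/3, 2795/24, 490/3]
rounded: [47, 116, 163]

query (0,0) [L1,L2] — begin 0,0,0
L1 α=1/2: [87/2, 107, 161/2]
L2 α=1/2: [401/4, 129/2, 667/4]
→ [100, 64, 167]

query (1,0) [L1,L2,L3] — begin 0,0,0
L1 α=3/4: [138, 33/4, 261/4]
L2 α=1/3: [304/3, 499/6, 623/6]
L3 α=3/8: [3653/24, 5123/48, 3151/48]
rounded: [152, 107, 66]

query (0,1) [L1,L2,L3] — begin 0,0,0
L1 α=0: [0, 0, 0]
L2 α=0: [0, 0, 0]
L3 α=1/6: [59/3, 169/6, 2/3]
→ [20, 28, 1]

at x=1,y=0 over L1,L2,L3,L4:
L1 α=3/4: [138, 33/4, 261/4]
L2 α=1/3: [304/3, 499/6, 623/6]
L3 α=3/8: [3653/24, 5123/48, 3151/48]
L4 α=2/3: [12389/72, 11459/144, 13615/144]
rounded: [172, 80, 95]

query (2,1) [L1,L2,L3,L4] — begin 0,0,0
+L1 (α=1/6) → [29/3, 149/6, 16/3]
+L2 (α=3/4) → [140/3, 2795/24, 490/3]
+L3 (α=1/2) → [239/6, 8579/48, 404/3]
+L4 (α=1/2) → [239/12, 10067/96, 445/3]
= [20, 105, 148]

at x=1,y=1 over L1,L2,L3,L4:
L1 α=1: [157, 104, 168]
L2 α=0: [157, 104, 168]
L3 α=1/2: [115, 145/2, 161]
L4 α=1/2: [235/2, 313/4, 189]
→ [118, 78, 189]


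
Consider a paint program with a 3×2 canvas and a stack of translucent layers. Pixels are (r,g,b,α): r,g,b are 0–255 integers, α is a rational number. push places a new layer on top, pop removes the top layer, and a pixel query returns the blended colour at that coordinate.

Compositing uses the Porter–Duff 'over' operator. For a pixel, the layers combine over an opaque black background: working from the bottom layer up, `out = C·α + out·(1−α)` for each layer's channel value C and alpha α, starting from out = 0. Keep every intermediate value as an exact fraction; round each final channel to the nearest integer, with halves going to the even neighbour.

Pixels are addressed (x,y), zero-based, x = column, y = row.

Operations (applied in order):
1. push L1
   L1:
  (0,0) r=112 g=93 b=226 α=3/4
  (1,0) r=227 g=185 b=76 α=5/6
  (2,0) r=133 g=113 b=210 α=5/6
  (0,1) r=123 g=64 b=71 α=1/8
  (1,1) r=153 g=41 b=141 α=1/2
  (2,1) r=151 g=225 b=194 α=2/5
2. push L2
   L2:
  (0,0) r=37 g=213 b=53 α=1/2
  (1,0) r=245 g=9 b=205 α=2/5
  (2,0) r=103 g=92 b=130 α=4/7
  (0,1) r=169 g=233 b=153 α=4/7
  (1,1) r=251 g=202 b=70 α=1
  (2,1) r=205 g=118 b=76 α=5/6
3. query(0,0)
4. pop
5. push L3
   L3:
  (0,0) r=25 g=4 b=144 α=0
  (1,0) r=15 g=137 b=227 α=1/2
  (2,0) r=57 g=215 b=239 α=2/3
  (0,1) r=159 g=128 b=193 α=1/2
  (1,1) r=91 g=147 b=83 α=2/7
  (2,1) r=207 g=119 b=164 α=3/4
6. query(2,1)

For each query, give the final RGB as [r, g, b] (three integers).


(0,0) stack=L1,L2; from [0,0,0]:
+L1 (α=3/4) → [84, 279/4, 339/2]
+L2 (α=1/2) → [121/2, 1131/8, 445/4]
→ [60, 141, 111]

query (2,1) [L1,L3] — begin 0,0,0
after L1 α=2/5: [302/5, 90, 388/5]
after L3 α=3/4: [3407/20, 447/4, 712/5]
→ [170, 112, 142]


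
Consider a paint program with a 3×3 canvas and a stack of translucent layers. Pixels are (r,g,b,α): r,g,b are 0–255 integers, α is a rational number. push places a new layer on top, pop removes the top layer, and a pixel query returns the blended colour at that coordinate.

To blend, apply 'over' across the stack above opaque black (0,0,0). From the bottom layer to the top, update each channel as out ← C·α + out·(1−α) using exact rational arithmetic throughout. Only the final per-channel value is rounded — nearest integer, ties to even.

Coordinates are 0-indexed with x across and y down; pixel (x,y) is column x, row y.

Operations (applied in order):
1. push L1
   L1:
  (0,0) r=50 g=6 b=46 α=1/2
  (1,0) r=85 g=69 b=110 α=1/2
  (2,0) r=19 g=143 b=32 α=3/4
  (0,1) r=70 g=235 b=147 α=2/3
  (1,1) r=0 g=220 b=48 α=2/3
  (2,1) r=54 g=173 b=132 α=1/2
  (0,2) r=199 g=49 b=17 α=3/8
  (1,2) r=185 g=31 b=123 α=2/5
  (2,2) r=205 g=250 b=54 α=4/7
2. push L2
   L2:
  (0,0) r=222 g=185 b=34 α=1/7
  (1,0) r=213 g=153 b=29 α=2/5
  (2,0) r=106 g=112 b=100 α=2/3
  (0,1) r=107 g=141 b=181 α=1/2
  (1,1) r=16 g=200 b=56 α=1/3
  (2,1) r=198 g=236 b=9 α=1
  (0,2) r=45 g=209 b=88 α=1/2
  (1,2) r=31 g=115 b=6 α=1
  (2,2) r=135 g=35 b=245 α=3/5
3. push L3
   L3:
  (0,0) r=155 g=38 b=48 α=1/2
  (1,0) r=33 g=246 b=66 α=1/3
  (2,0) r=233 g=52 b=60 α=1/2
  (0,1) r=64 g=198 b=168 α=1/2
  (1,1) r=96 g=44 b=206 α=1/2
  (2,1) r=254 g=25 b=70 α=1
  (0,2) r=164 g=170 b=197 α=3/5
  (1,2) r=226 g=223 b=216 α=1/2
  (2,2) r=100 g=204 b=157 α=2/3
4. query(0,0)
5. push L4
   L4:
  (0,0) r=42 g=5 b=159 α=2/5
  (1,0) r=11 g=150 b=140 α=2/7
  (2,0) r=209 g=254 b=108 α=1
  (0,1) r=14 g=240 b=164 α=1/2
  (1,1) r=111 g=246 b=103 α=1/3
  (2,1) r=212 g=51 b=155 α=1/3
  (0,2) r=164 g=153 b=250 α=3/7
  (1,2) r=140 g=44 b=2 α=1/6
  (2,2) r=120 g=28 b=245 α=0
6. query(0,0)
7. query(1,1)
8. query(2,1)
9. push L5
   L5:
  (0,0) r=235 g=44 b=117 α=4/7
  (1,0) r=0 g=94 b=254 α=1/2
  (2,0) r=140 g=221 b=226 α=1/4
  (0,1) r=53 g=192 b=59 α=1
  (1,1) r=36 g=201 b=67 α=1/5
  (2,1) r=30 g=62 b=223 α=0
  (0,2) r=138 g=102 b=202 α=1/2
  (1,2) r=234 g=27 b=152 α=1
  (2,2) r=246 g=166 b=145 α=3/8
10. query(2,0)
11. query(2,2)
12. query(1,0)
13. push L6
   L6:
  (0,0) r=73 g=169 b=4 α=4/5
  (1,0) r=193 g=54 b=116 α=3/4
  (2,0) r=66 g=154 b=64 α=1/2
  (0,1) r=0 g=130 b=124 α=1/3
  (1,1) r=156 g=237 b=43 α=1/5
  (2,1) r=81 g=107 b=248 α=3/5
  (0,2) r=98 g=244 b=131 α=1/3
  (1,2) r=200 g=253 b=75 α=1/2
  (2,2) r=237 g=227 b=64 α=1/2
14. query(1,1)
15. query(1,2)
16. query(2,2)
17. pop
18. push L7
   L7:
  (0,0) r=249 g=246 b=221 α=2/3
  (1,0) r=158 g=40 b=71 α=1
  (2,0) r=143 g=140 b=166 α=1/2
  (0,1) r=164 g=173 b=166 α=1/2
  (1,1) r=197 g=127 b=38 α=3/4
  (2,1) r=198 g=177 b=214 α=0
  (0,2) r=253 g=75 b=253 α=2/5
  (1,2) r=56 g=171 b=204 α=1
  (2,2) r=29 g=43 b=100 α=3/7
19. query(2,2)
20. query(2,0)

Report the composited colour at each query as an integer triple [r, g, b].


(0,0) stack=L1,L2,L3; from [0,0,0]:
+L1 (α=1/2) → [25, 3, 23]
+L2 (α=1/7) → [372/7, 29, 172/7]
+L3 (α=1/2) → [1457/14, 67/2, 254/7]
→ [104, 34, 36]

at x=0,y=0 over L1,L2,L3,L4:
L1 α=1/2: [25, 3, 23]
L2 α=1/7: [372/7, 29, 172/7]
L3 α=1/2: [1457/14, 67/2, 254/7]
L4 α=2/5: [5547/70, 221/10, 2988/35]
= [79, 22, 85]

at x=1,y=1 over L1,L2,L3,L4:
+L1 (α=2/3) → [0, 440/3, 32]
+L2 (α=1/3) → [16/3, 1480/9, 40]
+L3 (α=1/2) → [152/3, 938/9, 123]
+L4 (α=1/3) → [637/9, 4090/27, 349/3]
= [71, 151, 116]

at x=2,y=1 over L1,L2,L3,L4:
L1 α=1/2: [27, 173/2, 66]
L2 α=1: [198, 236, 9]
L3 α=1: [254, 25, 70]
L4 α=1/3: [240, 101/3, 295/3]
rounded: [240, 34, 98]

at x=2,y=0 over L1,L2,L3,L4,L5:
L1 α=3/4: [57/4, 429/4, 24]
L2 α=2/3: [905/12, 1325/12, 224/3]
L3 α=1/2: [3701/24, 1949/24, 202/3]
L4 α=1: [209, 254, 108]
L5 α=1/4: [767/4, 983/4, 275/2]
→ [192, 246, 138]

(2,2) stack=L1,L2,L3,L4,L5; from [0,0,0]:
after L1 α=4/7: [820/7, 1000/7, 216/7]
after L2 α=3/5: [895/7, 547/7, 5577/35]
after L3 α=2/3: [765/7, 3403/21, 16567/105]
after L4 α=0: [765/7, 3403/21, 16567/105]
after L5 α=3/8: [8991/56, 27473/168, 12851/84]
→ [161, 164, 153]

at x=1,y=0 over L1,L2,L3,L4,L5:
+L1 (α=1/2) → [85/2, 69/2, 55]
+L2 (α=2/5) → [1107/10, 819/10, 223/5]
+L3 (α=1/3) → [424/5, 683/5, 776/15]
+L4 (α=2/7) → [446/7, 983/7, 1616/21]
+L5 (α=1/2) → [223/7, 1641/14, 3475/21]
= [32, 117, 165]

(1,1) stack=L1,L2,L3,L4,L5,L6; from [0,0,0]:
after L1 α=2/3: [0, 440/3, 32]
after L2 α=1/3: [16/3, 1480/9, 40]
after L3 α=1/2: [152/3, 938/9, 123]
after L4 α=1/3: [637/9, 4090/27, 349/3]
after L5 α=1/5: [2872/45, 21787/135, 1597/15]
after L6 α=1/5: [18508/225, 119143/675, 7033/75]
rounded: [82, 177, 94]

at x=1,y=2 over L1,L2,L3,L4,L5,L6:
L1 α=2/5: [74, 62/5, 246/5]
L2 α=1: [31, 115, 6]
L3 α=1/2: [257/2, 169, 111]
L4 α=1/6: [1565/12, 889/6, 557/6]
L5 α=1: [234, 27, 152]
L6 α=1/2: [217, 140, 227/2]
rounded: [217, 140, 114]

at x=2,y=2 over L1,L2,L3,L4,L5,L6:
+L1 (α=4/7) → [820/7, 1000/7, 216/7]
+L2 (α=3/5) → [895/7, 547/7, 5577/35]
+L3 (α=2/3) → [765/7, 3403/21, 16567/105]
+L4 (α=0) → [765/7, 3403/21, 16567/105]
+L5 (α=3/8) → [8991/56, 27473/168, 12851/84]
+L6 (α=1/2) → [22263/112, 65609/336, 18227/168]
rounded: [199, 195, 108]

query (2,2) [L1,L2,L3,L4,L5,L7] — begin 0,0,0
L1 α=4/7: [820/7, 1000/7, 216/7]
L2 α=3/5: [895/7, 547/7, 5577/35]
L3 α=2/3: [765/7, 3403/21, 16567/105]
L4 α=0: [765/7, 3403/21, 16567/105]
L5 α=3/8: [8991/56, 27473/168, 12851/84]
L7 α=3/7: [10209/98, 32891/294, 19151/147]
= [104, 112, 130]

query (2,0) [L1,L2,L3,L4,L5,L7] — begin 0,0,0
after L1 α=3/4: [57/4, 429/4, 24]
after L2 α=2/3: [905/12, 1325/12, 224/3]
after L3 α=1/2: [3701/24, 1949/24, 202/3]
after L4 α=1: [209, 254, 108]
after L5 α=1/4: [767/4, 983/4, 275/2]
after L7 α=1/2: [1339/8, 1543/8, 607/4]
→ [167, 193, 152]
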